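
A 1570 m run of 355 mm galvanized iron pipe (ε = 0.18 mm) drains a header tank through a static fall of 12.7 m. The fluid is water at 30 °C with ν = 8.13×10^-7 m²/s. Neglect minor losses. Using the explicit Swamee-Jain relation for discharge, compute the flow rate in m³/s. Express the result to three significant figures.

Q ≈ 0.178 m³/s

Swamee-Jain (Type II): Q = -0.965·√(gD⁵h_f/L)·ln[ε/(3.7D) + √(3.17ν²L/(gD³h_f))]
√(gD⁵h_f/L) = √(9.81·0.355⁵·12.7/1570) = 0.02115
ε/(3.7D) = 1.37×10^-4; √(3.17ν²L/(gD³h_f)) = 2.43×10^-5
Q = -0.965·0.02115·ln(1.613×10^-4) = 0.1782 m³/s
Check: V = 1.80 m/s, Re = 7.86×10^5, f = 0.01748, h_f = 12.8 m ≈ 12.7 m ✓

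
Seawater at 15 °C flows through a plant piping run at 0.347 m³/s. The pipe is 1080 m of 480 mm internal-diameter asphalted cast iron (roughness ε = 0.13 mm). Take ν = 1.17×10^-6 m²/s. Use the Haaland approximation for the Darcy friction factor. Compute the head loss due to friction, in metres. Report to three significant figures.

V = 4Q/(πD²) = 4·0.347/(π·0.480²) = 1.918 m/s
Re = VD/ν = 1.918·0.480/1.17×10^-6 = 7.87×10^5 → turbulent
ε/D = 0.13/480 = 2.71×10^-4
Haaland: f = 0.01550
h_f = f(L/D)V²/(2g) = 0.01550·(1080/0.480)·1.918²/(2·9.81) = 6.535 m

h_f ≈ 6.53 m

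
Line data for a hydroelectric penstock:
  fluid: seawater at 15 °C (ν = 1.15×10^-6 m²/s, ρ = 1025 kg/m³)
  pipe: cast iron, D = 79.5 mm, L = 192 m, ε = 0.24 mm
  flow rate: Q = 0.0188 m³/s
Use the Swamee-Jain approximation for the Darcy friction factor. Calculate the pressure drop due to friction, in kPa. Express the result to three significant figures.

Δp ≈ 477 kPa

V = 4Q/(πD²) = 4·0.0188/(π·0.0795²) = 3.787 m/s
Re = VD/ν = 3.787·0.0795/1.15×10^-6 = 2.62×10^5 → turbulent
ε/D = 0.24/79.5 = 0.00302
Swamee-Jain: f = 0.02688
h_f = f(L/D)V²/(2g) = 0.02688·(192/0.0795)·3.787²/(2·9.81) = 47.47 m
Δp = ρg·h_f = 1025·9.81·47.47 = 477.3 kPa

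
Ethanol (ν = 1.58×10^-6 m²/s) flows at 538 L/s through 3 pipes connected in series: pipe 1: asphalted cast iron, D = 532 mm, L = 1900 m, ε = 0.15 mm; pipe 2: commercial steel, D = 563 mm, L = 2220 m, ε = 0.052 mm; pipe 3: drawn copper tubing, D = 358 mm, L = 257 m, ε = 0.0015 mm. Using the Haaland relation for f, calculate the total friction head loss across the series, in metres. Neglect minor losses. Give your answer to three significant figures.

Pipe 1: V = 2.420 m/s, Re = 8.15×10^5, ε/D = 2.82×10^-4, f = 0.01557, h_1 = f(L/D)V²/2g = 16.60 m
Pipe 2: V = 2.161 m/s, Re = 7.70×10^5, ε/D = 9.24×10^-5, f = 0.01353, h_2 = f(L/D)V²/2g = 12.70 m
Pipe 3: V = 5.345 m/s, Re = 1.21×10^6, ε/D = 4.19×10^-6, f = 0.01130, h_3 = f(L/D)V²/2g = 11.81 m
Series → Q common, losses add: H = Σh = 41.12 m

H ≈ 41.1 m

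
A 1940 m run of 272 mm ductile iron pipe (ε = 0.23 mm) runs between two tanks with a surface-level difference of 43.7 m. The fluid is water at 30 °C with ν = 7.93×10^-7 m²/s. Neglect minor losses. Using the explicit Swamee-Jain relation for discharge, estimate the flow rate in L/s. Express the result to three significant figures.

Q ≈ 145 L/s

Swamee-Jain (Type II): Q = -0.965·√(gD⁵h_f/L)·ln[ε/(3.7D) + √(3.17ν²L/(gD³h_f))]
√(gD⁵h_f/L) = √(9.81·0.272⁵·43.7/1940) = 0.01814
ε/(3.7D) = 2.29×10^-4; √(3.17ν²L/(gD³h_f)) = 2.12×10^-5
Q = -0.965·0.01814·ln(2.497×10^-4) = 0.1452 m³/s
Check: V = 2.50 m/s, Re = 8.57×10^5, f = 0.01936, h_f = 43.9 m ≈ 43.7 m ✓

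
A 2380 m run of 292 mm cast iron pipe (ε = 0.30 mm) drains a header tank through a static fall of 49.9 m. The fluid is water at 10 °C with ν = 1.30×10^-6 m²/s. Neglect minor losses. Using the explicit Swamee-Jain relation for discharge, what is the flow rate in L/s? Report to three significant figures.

Q ≈ 163 L/s

Swamee-Jain (Type II): Q = -0.965·√(gD⁵h_f/L)·ln[ε/(3.7D) + √(3.17ν²L/(gD³h_f))]
√(gD⁵h_f/L) = √(9.81·0.292⁵·49.9/2380) = 0.02090
ε/(3.7D) = 2.78×10^-4; √(3.17ν²L/(gD³h_f)) = 3.23×10^-5
Q = -0.965·0.02090·ln(3.100×10^-4) = 0.1629 m³/s
Check: V = 2.43 m/s, Re = 5.46×10^5, f = 0.02042, h_f = 50.2 m ≈ 49.9 m ✓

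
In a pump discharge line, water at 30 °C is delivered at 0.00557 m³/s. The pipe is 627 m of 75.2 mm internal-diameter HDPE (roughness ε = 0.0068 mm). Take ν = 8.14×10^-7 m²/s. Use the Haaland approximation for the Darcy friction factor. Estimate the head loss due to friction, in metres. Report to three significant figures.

V = 4Q/(πD²) = 4·0.00557/(π·0.0752²) = 1.254 m/s
Re = VD/ν = 1.254·0.0752/8.14×10^-7 = 1.16×10^5 → turbulent
ε/D = 0.0068/75.2 = 9.04×10^-5
Haaland: f = 0.01772
h_f = f(L/D)V²/(2g) = 0.01772·(627/0.0752)·1.254²/(2·9.81) = 11.85 m

h_f ≈ 11.8 m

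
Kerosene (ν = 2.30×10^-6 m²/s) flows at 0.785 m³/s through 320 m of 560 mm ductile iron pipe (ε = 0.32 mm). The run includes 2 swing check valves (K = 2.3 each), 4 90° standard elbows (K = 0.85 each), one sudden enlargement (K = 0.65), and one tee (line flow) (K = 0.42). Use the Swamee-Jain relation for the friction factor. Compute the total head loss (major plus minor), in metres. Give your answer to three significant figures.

H_L ≈ 9.99 m

V = 4Q/(πD²) = 3.187 m/s; V²/2g = 0.5177 m
Re = 7.76×10^5, ε/D = 5.71×10^-4 → f = 0.01790 (Swamee-Jain)
Major: h_f = f(L/D)·V²/2g = 0.01790·571.4·0.5177 = 5.296 m
Minor: ΣK = 9.07; h_m = ΣK·V²/2g = 4.696 m
Total H_L = 5.296 + 4.696 = 9.992 m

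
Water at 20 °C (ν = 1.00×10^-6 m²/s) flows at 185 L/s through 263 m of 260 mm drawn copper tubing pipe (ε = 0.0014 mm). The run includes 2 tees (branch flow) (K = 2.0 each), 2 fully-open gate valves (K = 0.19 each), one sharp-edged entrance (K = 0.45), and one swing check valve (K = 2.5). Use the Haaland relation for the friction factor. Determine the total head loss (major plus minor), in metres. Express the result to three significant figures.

V = 4Q/(πD²) = 3.484 m/s; V²/2g = 0.6188 m
Re = 9.06×10^5, ε/D = 5.38×10^-6 → f = 0.01187 (Haaland)
Major: h_f = f(L/D)·V²/2g = 0.01187·1012·0.6188 = 7.429 m
Minor: ΣK = 7.33; h_m = ΣK·V²/2g = 4.536 m
Total H_L = 7.429 + 4.536 = 11.96 m

H_L ≈ 12.0 m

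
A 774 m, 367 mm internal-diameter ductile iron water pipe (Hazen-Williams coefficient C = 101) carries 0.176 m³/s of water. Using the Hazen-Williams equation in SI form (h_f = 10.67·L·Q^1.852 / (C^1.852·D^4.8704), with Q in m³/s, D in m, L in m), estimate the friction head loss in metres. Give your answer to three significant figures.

h_f ≈ 8.47 m

h_f = 10.67·774·0.176^1.852 / (101^1.852·0.367^4.8704) = 8.469 m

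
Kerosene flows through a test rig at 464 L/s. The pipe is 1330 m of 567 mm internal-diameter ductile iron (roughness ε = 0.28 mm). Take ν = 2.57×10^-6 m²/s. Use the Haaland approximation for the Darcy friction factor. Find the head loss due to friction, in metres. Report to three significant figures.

V = 4Q/(πD²) = 4·0.464/(π·0.567²) = 1.838 m/s
Re = VD/ν = 1.838·0.567/2.57×10^-6 = 4.05×10^5 → turbulent
ε/D = 0.28/567 = 4.94×10^-4
Haaland: f = 0.01772
h_f = f(L/D)V²/(2g) = 0.01772·(1330/0.567)·1.838²/(2·9.81) = 7.153 m

h_f ≈ 7.15 m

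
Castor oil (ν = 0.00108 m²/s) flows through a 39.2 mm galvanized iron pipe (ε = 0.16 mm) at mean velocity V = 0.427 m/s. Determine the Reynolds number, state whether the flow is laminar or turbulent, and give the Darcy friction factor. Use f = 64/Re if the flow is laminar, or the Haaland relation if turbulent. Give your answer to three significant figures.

Re ≈ 15.5; laminar; f = 64/Re ≈ 4.13

Re = VD/ν = 0.4270·0.0392/0.00108 = 15.5
Re < 2300 → laminar → f = 64/Re = 4.129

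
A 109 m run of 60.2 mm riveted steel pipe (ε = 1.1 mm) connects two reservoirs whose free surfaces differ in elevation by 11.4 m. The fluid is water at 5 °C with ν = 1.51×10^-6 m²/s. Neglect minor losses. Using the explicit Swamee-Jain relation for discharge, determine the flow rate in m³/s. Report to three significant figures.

Q ≈ 0.00458 m³/s

Swamee-Jain (Type II): Q = -0.965·√(gD⁵h_f/L)·ln[ε/(3.7D) + √(3.17ν²L/(gD³h_f))]
√(gD⁵h_f/L) = √(9.81·0.0602⁵·11.4/109) = 9.007×10^-4
ε/(3.7D) = 0.00494; √(3.17ν²L/(gD³h_f)) = 1.80×10^-4
Q = -0.965·9.007×10^-4·ln(0.005118) = 0.004585 m³/s
Check: V = 1.61 m/s, Re = 6.42×10^4, f = 0.04795, h_f = 11.5 m ≈ 11.4 m ✓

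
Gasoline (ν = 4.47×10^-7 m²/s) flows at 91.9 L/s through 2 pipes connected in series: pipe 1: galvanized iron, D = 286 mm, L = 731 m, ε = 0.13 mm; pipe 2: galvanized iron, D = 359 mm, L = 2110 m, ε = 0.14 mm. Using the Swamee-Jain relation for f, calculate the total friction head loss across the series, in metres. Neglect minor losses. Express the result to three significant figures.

Pipe 1: V = 1.431 m/s, Re = 9.15×10^5, ε/D = 4.55×10^-4, f = 0.01703, h_1 = f(L/D)V²/2g = 4.541 m
Pipe 2: V = 0.9079 m/s, Re = 7.29×10^5, ε/D = 3.90×10^-4, f = 0.01672, h_2 = f(L/D)V²/2g = 4.128 m
Series → Q common, losses add: H = Σh = 8.669 m

H ≈ 8.67 m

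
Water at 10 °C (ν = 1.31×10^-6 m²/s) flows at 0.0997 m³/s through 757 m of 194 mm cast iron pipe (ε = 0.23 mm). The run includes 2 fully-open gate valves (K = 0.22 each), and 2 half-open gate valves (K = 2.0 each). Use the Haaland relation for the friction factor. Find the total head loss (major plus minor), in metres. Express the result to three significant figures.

V = 4Q/(πD²) = 3.373 m/s; V²/2g = 0.5798 m
Re = 4.99×10^5, ε/D = 0.00119 → f = 0.02098 (Haaland)
Major: h_f = f(L/D)·V²/2g = 0.02098·3902·0.5798 = 47.47 m
Minor: ΣK = 4.44; h_m = ΣK·V²/2g = 2.574 m
Total H_L = 47.47 + 2.574 = 50.04 m

H_L ≈ 50.0 m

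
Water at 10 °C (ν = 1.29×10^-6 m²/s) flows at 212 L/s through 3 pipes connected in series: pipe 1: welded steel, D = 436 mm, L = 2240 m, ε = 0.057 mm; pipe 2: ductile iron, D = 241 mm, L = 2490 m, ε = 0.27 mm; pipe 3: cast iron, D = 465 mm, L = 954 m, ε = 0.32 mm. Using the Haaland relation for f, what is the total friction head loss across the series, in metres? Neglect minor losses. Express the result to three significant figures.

H ≈ 244 m

Pipe 1: V = 1.420 m/s, Re = 4.80×10^5, ε/D = 1.31×10^-4, f = 0.01466, h_1 = f(L/D)V²/2g = 7.741 m
Pipe 2: V = 4.647 m/s, Re = 8.68×10^5, ε/D = 0.00112, f = 0.02051, h_2 = f(L/D)V²/2g = 233.3 m
Pipe 3: V = 1.248 m/s, Re = 4.50×10^5, ε/D = 6.88×10^-4, f = 0.01875, h_3 = f(L/D)V²/2g = 3.055 m
Series → Q common, losses add: H = Σh = 244.1 m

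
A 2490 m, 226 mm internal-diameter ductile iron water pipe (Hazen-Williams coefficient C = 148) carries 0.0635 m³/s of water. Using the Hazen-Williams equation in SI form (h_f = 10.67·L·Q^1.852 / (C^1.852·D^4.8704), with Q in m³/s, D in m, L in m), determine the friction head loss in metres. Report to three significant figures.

h_f = 10.67·2490·0.0635^1.852 / (148^1.852·0.226^4.8704) = 21.55 m

h_f ≈ 21.6 m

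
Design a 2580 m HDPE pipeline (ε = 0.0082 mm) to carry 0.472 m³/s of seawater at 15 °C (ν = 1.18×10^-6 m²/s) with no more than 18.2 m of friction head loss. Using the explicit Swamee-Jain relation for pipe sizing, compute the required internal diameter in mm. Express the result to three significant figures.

D ≈ 504 mm

Swamee-Jain (Type III): D = 0.66·[ε^1.25·(LQ²/(gh_f))^4.75 + ν·Q^9.4·(L/(gh_f))^5.2]^0.04
LQ²/(gh_f) = 3.219; L/(gh_f) = 14.45
Term 1 = ε^1.25·(…)^4.75 = 1.13×10^-4; Term 2 = ν·Q^9.4·(…)^5.2 = 0.00109
D = 0.66·(1.13×10^-4 + 0.00109)^0.04 = 0.5044 m = 504 mm
Check: V = 2.36 m/s, Re = 1.01×10^6, f = 0.01198, h_f = 17.4 m ≈ 18.2 m ✓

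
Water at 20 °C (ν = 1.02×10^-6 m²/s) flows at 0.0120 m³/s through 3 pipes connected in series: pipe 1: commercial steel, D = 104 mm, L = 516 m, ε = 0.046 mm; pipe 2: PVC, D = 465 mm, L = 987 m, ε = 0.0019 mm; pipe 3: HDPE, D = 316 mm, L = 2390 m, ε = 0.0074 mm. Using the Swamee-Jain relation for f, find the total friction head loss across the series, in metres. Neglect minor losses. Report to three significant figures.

H ≈ 9.93 m

Pipe 1: V = 1.413 m/s, Re = 1.44×10^5, ε/D = 4.42×10^-4, f = 0.01927, h_1 = f(L/D)V²/2g = 9.725 m
Pipe 2: V = 0.07066 m/s, Re = 3.22×10^4, ε/D = 4.09×10^-6, f = 0.02299, h_2 = f(L/D)V²/2g = 0.01242 m
Pipe 3: V = 0.1530 m/s, Re = 4.74×10^4, ε/D = 2.34×10^-5, f = 0.02111, h_3 = f(L/D)V²/2g = 0.1905 m
Series → Q common, losses add: H = Σh = 9.928 m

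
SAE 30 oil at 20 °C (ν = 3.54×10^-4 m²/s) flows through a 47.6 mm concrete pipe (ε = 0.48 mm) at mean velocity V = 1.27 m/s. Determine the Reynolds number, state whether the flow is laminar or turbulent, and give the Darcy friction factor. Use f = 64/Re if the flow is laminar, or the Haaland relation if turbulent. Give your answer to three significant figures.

Re ≈ 171; laminar; f = 64/Re ≈ 0.375

Re = VD/ν = 1.270·0.0476/3.54×10^-4 = 171
Re < 2300 → laminar → f = 64/Re = 0.3748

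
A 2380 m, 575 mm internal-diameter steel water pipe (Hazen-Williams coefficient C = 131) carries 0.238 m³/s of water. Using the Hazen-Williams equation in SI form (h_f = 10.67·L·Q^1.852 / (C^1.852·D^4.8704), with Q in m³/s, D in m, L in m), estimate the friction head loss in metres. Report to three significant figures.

h_f ≈ 3.16 m

h_f = 10.67·2380·0.238^1.852 / (131^1.852·0.575^4.8704) = 3.159 m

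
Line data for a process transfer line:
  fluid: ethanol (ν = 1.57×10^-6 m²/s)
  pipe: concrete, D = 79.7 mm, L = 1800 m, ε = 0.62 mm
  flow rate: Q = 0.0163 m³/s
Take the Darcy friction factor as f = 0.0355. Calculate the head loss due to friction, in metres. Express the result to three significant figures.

h_f ≈ 436 m

V = 4Q/(πD²) = 4·0.0163/(π·0.0797²) = 3.267 m/s
h_f = f(L/D)V²/(2g) = 0.03550·(1800/0.0797)·3.267²/(2·9.81) = 436.2 m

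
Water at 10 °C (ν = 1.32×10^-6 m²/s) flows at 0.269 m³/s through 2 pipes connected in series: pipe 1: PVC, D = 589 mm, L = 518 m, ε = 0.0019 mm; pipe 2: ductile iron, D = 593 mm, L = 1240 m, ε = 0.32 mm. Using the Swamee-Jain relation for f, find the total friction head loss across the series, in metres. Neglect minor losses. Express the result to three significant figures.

Pipe 1: V = 0.9873 m/s, Re = 4.41×10^5, ε/D = 3.23×10^-6, f = 0.01344, h_1 = f(L/D)V²/2g = 0.5872 m
Pipe 2: V = 0.9740 m/s, Re = 4.38×10^5, ε/D = 5.40×10^-4, f = 0.01814, h_2 = f(L/D)V²/2g = 1.834 m
Series → Q common, losses add: H = Σh = 2.421 m

H ≈ 2.42 m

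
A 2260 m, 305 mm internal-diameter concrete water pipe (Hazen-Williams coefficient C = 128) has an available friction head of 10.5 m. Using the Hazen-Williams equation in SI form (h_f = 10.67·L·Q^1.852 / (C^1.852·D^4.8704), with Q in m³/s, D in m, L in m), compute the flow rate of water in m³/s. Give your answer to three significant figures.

Q ≈ 0.0863 m³/s

Rearranging: Q = [h_f·C^1.852·D^4.8704 / (10.67·L)]^(1/1.852)
Q = [10.5·128^1.852·0.305^4.8704 / (10.67·2260)]^0.540 = 0.08633 m³/s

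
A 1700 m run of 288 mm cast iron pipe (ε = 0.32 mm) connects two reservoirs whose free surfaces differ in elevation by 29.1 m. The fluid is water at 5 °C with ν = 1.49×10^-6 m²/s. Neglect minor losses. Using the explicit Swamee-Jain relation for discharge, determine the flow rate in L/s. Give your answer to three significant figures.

Swamee-Jain (Type II): Q = -0.965·√(gD⁵h_f/L)·ln[ε/(3.7D) + √(3.17ν²L/(gD³h_f))]
√(gD⁵h_f/L) = √(9.81·0.288⁵·29.1/1700) = 0.01824
ε/(3.7D) = 3.00×10^-4; √(3.17ν²L/(gD³h_f)) = 4.19×10^-5
Q = -0.965·0.01824·ln(3.422×10^-4) = 0.1405 m³/s
Check: V = 2.16 m/s, Re = 4.17×10^5, f = 0.02094, h_f = 29.3 m ≈ 29.1 m ✓

Q ≈ 140 L/s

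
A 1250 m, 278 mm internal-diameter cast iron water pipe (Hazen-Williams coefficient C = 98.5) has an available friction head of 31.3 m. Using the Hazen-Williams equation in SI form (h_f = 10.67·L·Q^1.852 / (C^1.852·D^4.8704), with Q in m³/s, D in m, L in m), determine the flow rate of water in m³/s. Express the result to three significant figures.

Rearranging: Q = [h_f·C^1.852·D^4.8704 / (10.67·L)]^(1/1.852)
Q = [31.3·98.5^1.852·0.278^4.8704 / (10.67·1250)]^0.540 = 0.1293 m³/s

Q ≈ 0.129 m³/s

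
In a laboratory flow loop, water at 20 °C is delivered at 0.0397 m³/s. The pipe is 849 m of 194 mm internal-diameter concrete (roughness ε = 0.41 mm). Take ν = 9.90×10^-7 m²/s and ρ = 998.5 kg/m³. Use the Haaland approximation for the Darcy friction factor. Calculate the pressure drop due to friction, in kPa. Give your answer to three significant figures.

Δp ≈ 96.1 kPa

V = 4Q/(πD²) = 4·0.0397/(π·0.194²) = 1.343 m/s
Re = VD/ν = 1.343·0.194/9.90×10^-7 = 2.63×10^5 → turbulent
ε/D = 0.41/194 = 0.00211
Haaland: f = 0.02440
h_f = f(L/D)V²/(2g) = 0.02440·(849/0.194)·1.343²/(2·9.81) = 9.816 m
Δp = ρg·h_f = 998.5·9.81·9.816 = 96.15 kPa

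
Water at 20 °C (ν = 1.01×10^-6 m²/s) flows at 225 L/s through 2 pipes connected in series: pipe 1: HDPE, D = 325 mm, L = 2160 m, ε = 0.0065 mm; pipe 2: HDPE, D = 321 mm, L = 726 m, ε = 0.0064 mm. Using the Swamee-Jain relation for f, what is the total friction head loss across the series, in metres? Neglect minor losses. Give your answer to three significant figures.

H ≈ 41.6 m

Pipe 1: V = 2.712 m/s, Re = 8.73×10^5, ε/D = 2.00×10^-5, f = 0.01232, h_1 = f(L/D)V²/2g = 30.69 m
Pipe 2: V = 2.780 m/s, Re = 8.84×10^5, ε/D = 1.99×10^-5, f = 0.01229, h_2 = f(L/D)V²/2g = 10.95 m
Series → Q common, losses add: H = Σh = 41.64 m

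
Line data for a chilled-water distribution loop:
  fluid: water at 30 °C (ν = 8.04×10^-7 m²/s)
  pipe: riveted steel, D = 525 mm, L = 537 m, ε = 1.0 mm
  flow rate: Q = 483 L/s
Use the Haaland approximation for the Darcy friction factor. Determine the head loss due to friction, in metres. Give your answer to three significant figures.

h_f ≈ 6.04 m

V = 4Q/(πD²) = 4·0.483/(π·0.525²) = 2.231 m/s
Re = VD/ν = 2.231·0.525/8.04×10^-7 = 1.46×10^6 → turbulent
ε/D = 1.0/525 = 0.00190
Haaland: f = 0.02328
h_f = f(L/D)V²/(2g) = 0.02328·(537/0.525)·2.231²/(2·9.81) = 6.042 m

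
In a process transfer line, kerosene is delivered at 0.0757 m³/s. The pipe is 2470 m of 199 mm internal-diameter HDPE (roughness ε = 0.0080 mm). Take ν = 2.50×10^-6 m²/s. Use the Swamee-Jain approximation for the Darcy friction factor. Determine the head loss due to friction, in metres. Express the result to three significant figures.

V = 4Q/(πD²) = 4·0.0757/(π·0.199²) = 2.434 m/s
Re = VD/ν = 2.434·0.199/2.50×10^-6 = 1.94×10^5 → turbulent
ε/D = 0.0080/199 = 4.02×10^-5
Swamee-Jain: f = 0.01598
h_f = f(L/D)V²/(2g) = 0.01598·(2470/0.199)·2.434²/(2·9.81) = 59.90 m

h_f ≈ 59.9 m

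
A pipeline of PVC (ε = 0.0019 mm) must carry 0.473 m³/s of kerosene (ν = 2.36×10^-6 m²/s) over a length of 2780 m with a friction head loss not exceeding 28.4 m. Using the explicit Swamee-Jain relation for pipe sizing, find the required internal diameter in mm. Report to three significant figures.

Swamee-Jain (Type III): D = 0.66·[ε^1.25·(LQ²/(gh_f))^4.75 + ν·Q^9.4·(L/(gh_f))^5.2]^0.04
LQ²/(gh_f) = 2.232; L/(gh_f) = 9.978
Term 1 = ε^1.25·(…)^4.75 = 3.20×10^-6; Term 2 = ν·Q^9.4·(…)^5.2 = 3.25×10^-4
D = 0.66·(3.20×10^-6 + 3.25×10^-4)^0.04 = 0.4788 m = 479 mm
Check: V = 2.63 m/s, Re = 5.33×10^5, f = 0.01301, h_f = 26.6 m ≈ 28.4 m ✓

D ≈ 479 mm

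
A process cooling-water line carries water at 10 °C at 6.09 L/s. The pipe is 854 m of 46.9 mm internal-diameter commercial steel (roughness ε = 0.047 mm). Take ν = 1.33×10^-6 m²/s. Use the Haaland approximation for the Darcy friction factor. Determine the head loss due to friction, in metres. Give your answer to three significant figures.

h_f ≈ 249 m

V = 4Q/(πD²) = 4·0.00609/(π·0.0469²) = 3.525 m/s
Re = VD/ν = 3.525·0.0469/1.33×10^-6 = 1.24×10^5 → turbulent
ε/D = 0.047/46.9 = 0.00100
Haaland: f = 0.02158
h_f = f(L/D)V²/(2g) = 0.02158·(854/0.0469)·3.525²/(2·9.81) = 248.9 m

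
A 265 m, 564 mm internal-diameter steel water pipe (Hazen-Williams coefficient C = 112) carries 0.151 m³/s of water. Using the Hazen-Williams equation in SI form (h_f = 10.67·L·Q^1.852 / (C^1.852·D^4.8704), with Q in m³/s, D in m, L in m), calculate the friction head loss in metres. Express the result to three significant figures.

h_f ≈ 0.222 m

h_f = 10.67·265·0.151^1.852 / (112^1.852·0.564^4.8704) = 0.2224 m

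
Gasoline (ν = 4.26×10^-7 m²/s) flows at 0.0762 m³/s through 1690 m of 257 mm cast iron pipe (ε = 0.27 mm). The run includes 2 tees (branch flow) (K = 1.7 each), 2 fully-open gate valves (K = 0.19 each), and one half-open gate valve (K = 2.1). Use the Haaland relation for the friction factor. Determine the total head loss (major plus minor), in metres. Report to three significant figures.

V = 4Q/(πD²) = 1.469 m/s; V²/2g = 0.1100 m
Re = 8.86×10^5, ε/D = 0.00105 → f = 0.02020 (Haaland)
Major: h_f = f(L/D)·V²/2g = 0.02020·6576·0.1100 = 14.61 m
Minor: ΣK = 5.88; h_m = ΣK·V²/2g = 0.6467 m
Total H_L = 14.61 + 0.6467 = 15.26 m

H_L ≈ 15.3 m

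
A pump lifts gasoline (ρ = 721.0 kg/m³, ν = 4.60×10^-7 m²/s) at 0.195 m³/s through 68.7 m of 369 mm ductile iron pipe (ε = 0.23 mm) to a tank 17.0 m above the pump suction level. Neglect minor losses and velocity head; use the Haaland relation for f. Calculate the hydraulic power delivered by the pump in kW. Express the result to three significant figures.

V = 4Q/(πD²) = 1.823 m/s; Re = 1.46×10^6; ε/D = 6.23×10^-4; f = 0.01785
h_f = f(L/D)V²/2g = 0.5632 m
Total head H = z + h_f = 17.0 + 0.5632 = 17.56 m
P_hyd = ρgQH = 721.0·9.81·0.195·17.56 = 24.22 kW

P_hyd ≈ 24.2 kW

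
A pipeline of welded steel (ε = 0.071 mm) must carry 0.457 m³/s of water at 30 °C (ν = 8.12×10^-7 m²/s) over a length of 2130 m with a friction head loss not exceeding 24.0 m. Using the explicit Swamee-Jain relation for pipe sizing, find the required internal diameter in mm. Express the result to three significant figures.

D ≈ 468 mm

Swamee-Jain (Type III): D = 0.66·[ε^1.25·(LQ²/(gh_f))^4.75 + ν·Q^9.4·(L/(gh_f))^5.2]^0.04
LQ²/(gh_f) = 1.889; L/(gh_f) = 9.047
Term 1 = ε^1.25·(…)^4.75 = 1.34×10^-4; Term 2 = ν·Q^9.4·(…)^5.2 = 4.86×10^-5
D = 0.66·(1.34×10^-4 + 4.86×10^-5)^0.04 = 0.4677 m = 468 mm
Check: V = 2.66 m/s, Re = 1.53×10^6, f = 0.01386, h_f = 22.8 m ≈ 24.0 m ✓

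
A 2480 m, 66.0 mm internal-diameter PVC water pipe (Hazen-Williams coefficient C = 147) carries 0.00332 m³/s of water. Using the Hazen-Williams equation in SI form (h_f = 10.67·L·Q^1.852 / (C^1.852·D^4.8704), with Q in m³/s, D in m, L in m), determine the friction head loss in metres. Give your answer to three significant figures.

h_f ≈ 36.9 m

h_f = 10.67·2480·0.00332^1.852 / (147^1.852·0.0660^4.8704) = 36.91 m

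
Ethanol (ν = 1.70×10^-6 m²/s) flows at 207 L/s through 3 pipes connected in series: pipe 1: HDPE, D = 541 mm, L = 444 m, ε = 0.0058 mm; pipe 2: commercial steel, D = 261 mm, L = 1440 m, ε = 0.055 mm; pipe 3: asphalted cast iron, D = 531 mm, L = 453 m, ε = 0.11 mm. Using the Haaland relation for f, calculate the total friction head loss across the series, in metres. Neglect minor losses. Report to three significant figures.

H ≈ 65.0 m

Pipe 1: V = 0.9005 m/s, Re = 2.87×10^5, ε/D = 1.07×10^-5, f = 0.01455, h_1 = f(L/D)V²/2g = 0.4935 m
Pipe 2: V = 3.869 m/s, Re = 5.94×10^5, ε/D = 2.11×10^-4, f = 0.01519, h_2 = f(L/D)V²/2g = 63.93 m
Pipe 3: V = 0.9347 m/s, Re = 2.92×10^5, ε/D = 2.07×10^-4, f = 0.01617, h_3 = f(L/D)V²/2g = 0.6141 m
Series → Q common, losses add: H = Σh = 65.04 m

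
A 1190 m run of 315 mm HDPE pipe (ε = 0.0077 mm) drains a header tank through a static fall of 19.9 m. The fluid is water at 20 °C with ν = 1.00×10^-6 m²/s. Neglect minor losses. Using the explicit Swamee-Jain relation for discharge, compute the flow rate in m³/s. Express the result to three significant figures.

Swamee-Jain (Type II): Q = -0.965·√(gD⁵h_f/L)·ln[ε/(3.7D) + √(3.17ν²L/(gD³h_f))]
√(gD⁵h_f/L) = √(9.81·0.315⁵·19.9/1190) = 0.02256
ε/(3.7D) = 6.61×10^-6; √(3.17ν²L/(gD³h_f)) = 2.49×10^-5
Q = -0.965·0.02256·ln(3.147×10^-5) = 0.2256 m³/s
Check: V = 2.90 m/s, Re = 9.12×10^5, f = 0.01233, h_f = 19.9 m ≈ 19.9 m ✓

Q ≈ 0.226 m³/s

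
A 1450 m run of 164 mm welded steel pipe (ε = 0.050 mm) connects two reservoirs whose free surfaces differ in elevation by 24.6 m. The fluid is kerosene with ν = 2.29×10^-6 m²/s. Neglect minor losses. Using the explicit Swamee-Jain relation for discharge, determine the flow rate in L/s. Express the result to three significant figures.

Swamee-Jain (Type II): Q = -0.965·√(gD⁵h_f/L)·ln[ε/(3.7D) + √(3.17ν²L/(gD³h_f))]
√(gD⁵h_f/L) = √(9.81·0.164⁵·24.6/1450) = 0.004444
ε/(3.7D) = 8.24×10^-5; √(3.17ν²L/(gD³h_f)) = 1.50×10^-4
Q = -0.965·0.004444·ln(2.329×10^-4) = 0.03587 m³/s
Check: V = 1.70 m/s, Re = 1.22×10^5, f = 0.01898, h_f = 24.7 m ≈ 24.6 m ✓

Q ≈ 35.9 L/s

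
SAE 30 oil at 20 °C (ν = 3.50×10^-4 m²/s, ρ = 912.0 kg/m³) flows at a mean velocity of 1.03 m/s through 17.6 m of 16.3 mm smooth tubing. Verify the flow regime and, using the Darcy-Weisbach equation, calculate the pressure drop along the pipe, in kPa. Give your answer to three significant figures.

Δp ≈ 697 kPa

Re = VD/ν = 1.03·0.01630/3.50×10^-4 = 48.0 → laminar (Re < 2300)
f = 64/Re = 1.334
h_f = f(L/D)V²/(2g) = 1.334·(17.6/0.01630)·1.03²/(2·9.81) = 77.90 m
Δp = ρg·h_f = 912.0·9.81·77.90 = 696.9 kPa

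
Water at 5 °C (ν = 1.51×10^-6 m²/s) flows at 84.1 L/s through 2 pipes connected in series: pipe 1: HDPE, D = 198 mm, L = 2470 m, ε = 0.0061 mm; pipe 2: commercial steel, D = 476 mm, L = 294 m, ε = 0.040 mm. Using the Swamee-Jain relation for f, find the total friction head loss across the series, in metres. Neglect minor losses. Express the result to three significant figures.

Pipe 1: V = 2.731 m/s, Re = 3.58×10^5, ε/D = 3.08×10^-5, f = 0.01430, h_1 = f(L/D)V²/2g = 67.83 m
Pipe 2: V = 0.4726 m/s, Re = 1.49×10^5, ε/D = 8.40×10^-5, f = 0.01708, h_2 = f(L/D)V²/2g = 0.1201 m
Series → Q common, losses add: H = Σh = 67.95 m

H ≈ 68.0 m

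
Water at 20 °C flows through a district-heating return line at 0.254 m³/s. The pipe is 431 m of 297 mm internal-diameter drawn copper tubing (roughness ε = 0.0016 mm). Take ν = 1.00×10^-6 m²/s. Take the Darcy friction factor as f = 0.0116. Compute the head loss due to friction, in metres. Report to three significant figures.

V = 4Q/(πD²) = 4·0.254/(π·0.297²) = 3.666 m/s
h_f = f(L/D)V²/(2g) = 0.01160·(431/0.297)·3.666²/(2·9.81) = 11.53 m

h_f ≈ 11.5 m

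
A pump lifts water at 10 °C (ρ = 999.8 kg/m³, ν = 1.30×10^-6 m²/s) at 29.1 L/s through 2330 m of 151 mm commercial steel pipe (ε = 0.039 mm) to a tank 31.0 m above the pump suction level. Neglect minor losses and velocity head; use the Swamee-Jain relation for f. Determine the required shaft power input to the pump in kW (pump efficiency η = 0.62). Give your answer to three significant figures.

V = 4Q/(πD²) = 1.625 m/s; Re = 1.89×10^5; ε/D = 2.58×10^-4; f = 0.01765
h_f = f(L/D)V²/2g = 36.65 m
Total head H = z + h_f = 31.0 + 36.65 = 67.65 m
P_hyd = ρgQH = 999.8·9.81·0.0291·67.65 = 19.31 kW
P_shaft = P_hyd/η = 19.31/0.62 = 31.14 kW

P_shaft ≈ 31.1 kW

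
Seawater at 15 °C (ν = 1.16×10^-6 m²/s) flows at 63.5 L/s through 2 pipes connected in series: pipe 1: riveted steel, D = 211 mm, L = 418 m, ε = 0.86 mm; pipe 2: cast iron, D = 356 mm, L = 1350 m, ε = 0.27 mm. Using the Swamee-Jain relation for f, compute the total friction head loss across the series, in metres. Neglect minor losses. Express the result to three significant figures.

Pipe 1: V = 1.816 m/s, Re = 3.30×10^5, ε/D = 0.00408, f = 0.02904, h_1 = f(L/D)V²/2g = 9.669 m
Pipe 2: V = 0.6379 m/s, Re = 1.96×10^5, ε/D = 7.58×10^-4, f = 0.02021, h_2 = f(L/D)V²/2g = 1.590 m
Series → Q common, losses add: H = Σh = 11.26 m

H ≈ 11.3 m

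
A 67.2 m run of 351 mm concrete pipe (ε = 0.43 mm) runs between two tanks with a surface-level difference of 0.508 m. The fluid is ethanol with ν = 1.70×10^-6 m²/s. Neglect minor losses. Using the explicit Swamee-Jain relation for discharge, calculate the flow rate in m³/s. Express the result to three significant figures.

Swamee-Jain (Type II): Q = -0.965·√(gD⁵h_f/L)·ln[ε/(3.7D) + √(3.17ν²L/(gD³h_f))]
√(gD⁵h_f/L) = √(9.81·0.351⁵·0.508/67.2) = 0.01988
ε/(3.7D) = 3.31×10^-4; √(3.17ν²L/(gD³h_f)) = 5.34×10^-5
Q = -0.965·0.01988·ln(3.845×10^-4) = 0.1508 m³/s
Check: V = 1.56 m/s, Re = 3.22×10^5, f = 0.02158, h_f = 0.512 m ≈ 0.508 m ✓

Q ≈ 0.151 m³/s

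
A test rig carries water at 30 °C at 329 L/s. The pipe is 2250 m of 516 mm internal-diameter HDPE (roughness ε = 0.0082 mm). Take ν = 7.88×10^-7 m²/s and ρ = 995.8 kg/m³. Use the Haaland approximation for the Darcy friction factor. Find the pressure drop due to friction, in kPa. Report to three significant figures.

V = 4Q/(πD²) = 4·0.329/(π·0.516²) = 1.573 m/s
Re = VD/ν = 1.573·0.516/7.88×10^-7 = 1.03×10^6 → turbulent
ε/D = 0.0082/516 = 1.59×10^-5
Haaland: f = 0.01183
h_f = f(L/D)V²/(2g) = 0.01183·(2250/0.516)·1.573²/(2·9.81) = 6.508 m
Δp = ρg·h_f = 995.8·9.81·6.508 = 63.57 kPa

Δp ≈ 63.6 kPa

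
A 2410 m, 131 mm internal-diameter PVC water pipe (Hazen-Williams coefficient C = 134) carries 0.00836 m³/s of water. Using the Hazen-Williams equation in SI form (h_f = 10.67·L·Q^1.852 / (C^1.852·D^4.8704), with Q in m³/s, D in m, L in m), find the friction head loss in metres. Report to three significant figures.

h_f ≈ 8.36 m

h_f = 10.67·2410·0.00836^1.852 / (134^1.852·0.131^4.8704) = 8.355 m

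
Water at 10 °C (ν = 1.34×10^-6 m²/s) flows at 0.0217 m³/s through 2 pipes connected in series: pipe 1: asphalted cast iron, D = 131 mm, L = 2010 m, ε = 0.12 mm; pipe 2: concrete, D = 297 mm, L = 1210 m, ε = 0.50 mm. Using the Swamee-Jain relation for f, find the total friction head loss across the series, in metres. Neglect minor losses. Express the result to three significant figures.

H ≈ 43.5 m

Pipe 1: V = 1.610 m/s, Re = 1.57×10^5, ε/D = 9.16×10^-4, f = 0.02120, h_1 = f(L/D)V²/2g = 42.98 m
Pipe 2: V = 0.3132 m/s, Re = 6.94×10^4, ε/D = 0.00168, f = 0.02519, h_2 = f(L/D)V²/2g = 0.5131 m
Series → Q common, losses add: H = Σh = 43.49 m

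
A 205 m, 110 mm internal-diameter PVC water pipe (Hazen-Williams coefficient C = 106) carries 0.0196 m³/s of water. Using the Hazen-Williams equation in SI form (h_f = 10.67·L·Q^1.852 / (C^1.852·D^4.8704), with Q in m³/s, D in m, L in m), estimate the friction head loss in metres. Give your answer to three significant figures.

h_f = 10.67·205·0.0196^1.852 / (106^1.852·0.110^4.8704) = 12.45 m

h_f ≈ 12.4 m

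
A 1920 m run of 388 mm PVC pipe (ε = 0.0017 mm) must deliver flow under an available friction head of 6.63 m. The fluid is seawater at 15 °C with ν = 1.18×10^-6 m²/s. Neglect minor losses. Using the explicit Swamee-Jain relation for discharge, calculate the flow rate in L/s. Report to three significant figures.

Q ≈ 165 L/s

Swamee-Jain (Type II): Q = -0.965·√(gD⁵h_f/L)·ln[ε/(3.7D) + √(3.17ν²L/(gD³h_f))]
√(gD⁵h_f/L) = √(9.81·0.388⁵·6.63/1920) = 0.01726
ε/(3.7D) = 1.18×10^-6; √(3.17ν²L/(gD³h_f)) = 4.72×10^-5
Q = -0.965·0.01726·ln(4.841×10^-5) = 0.1655 m³/s
Check: V = 1.40 m/s, Re = 4.60×10^5, f = 0.01335, h_f = 6.60 m ≈ 6.63 m ✓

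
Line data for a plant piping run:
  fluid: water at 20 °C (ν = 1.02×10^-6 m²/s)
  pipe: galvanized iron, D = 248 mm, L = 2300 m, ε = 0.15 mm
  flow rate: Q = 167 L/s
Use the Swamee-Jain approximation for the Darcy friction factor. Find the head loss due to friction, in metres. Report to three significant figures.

V = 4Q/(πD²) = 4·0.167/(π·0.248²) = 3.457 m/s
Re = VD/ν = 3.457·0.248/1.02×10^-6 = 8.41×10^5 → turbulent
ε/D = 0.15/248 = 6.05×10^-4
Swamee-Jain: f = 0.01806
h_f = f(L/D)V²/(2g) = 0.01806·(2300/0.248)·3.457²/(2·9.81) = 102.0 m

h_f ≈ 102 m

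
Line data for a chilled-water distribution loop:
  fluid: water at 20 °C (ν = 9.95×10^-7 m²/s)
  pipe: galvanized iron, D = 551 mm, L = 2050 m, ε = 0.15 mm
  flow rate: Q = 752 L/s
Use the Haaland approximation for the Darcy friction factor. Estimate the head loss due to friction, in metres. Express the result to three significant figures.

V = 4Q/(πD²) = 4·0.752/(π·0.551²) = 3.154 m/s
Re = VD/ν = 3.154·0.551/9.95×10^-7 = 1.75×10^6 → turbulent
ε/D = 0.15/551 = 2.72×10^-4
Haaland: f = 0.01507
h_f = f(L/D)V²/(2g) = 0.01507·(2050/0.551)·3.154²/(2·9.81) = 28.42 m

h_f ≈ 28.4 m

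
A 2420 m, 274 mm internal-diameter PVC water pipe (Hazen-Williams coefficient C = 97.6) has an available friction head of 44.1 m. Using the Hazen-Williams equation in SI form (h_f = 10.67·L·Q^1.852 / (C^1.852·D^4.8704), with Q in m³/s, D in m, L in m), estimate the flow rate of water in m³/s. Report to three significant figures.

Rearranging: Q = [h_f·C^1.852·D^4.8704 / (10.67·L)]^(1/1.852)
Q = [44.1·97.6^1.852·0.274^4.8704 / (10.67·2420)]^0.540 = 0.1039 m³/s

Q ≈ 0.104 m³/s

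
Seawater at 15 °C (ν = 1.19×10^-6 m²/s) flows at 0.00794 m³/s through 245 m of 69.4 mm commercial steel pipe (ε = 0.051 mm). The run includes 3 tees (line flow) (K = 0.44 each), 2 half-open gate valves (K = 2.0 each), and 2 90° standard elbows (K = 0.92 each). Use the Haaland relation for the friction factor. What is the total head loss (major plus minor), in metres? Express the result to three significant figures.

V = 4Q/(πD²) = 2.099 m/s; V²/2g = 0.2246 m
Re = 1.22×10^5, ε/D = 7.35×10^-4 → f = 0.02058 (Haaland)
Major: h_f = f(L/D)·V²/2g = 0.02058·3530·0.2246 = 16.32 m
Minor: ΣK = 7.16; h_m = ΣK·V²/2g = 1.608 m
Total H_L = 16.32 + 1.608 = 17.92 m

H_L ≈ 17.9 m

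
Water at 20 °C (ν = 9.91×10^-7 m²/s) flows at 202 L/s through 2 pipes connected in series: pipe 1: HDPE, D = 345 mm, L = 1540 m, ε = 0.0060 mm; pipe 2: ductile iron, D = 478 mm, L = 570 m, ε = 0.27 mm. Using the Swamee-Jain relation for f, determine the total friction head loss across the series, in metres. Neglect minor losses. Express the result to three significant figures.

Pipe 1: V = 2.161 m/s, Re = 7.52×10^5, ε/D = 1.74×10^-5, f = 0.01254, h_1 = f(L/D)V²/2g = 13.32 m
Pipe 2: V = 1.126 m/s, Re = 5.43×10^5, ε/D = 5.65×10^-4, f = 0.01810, h_2 = f(L/D)V²/2g = 1.394 m
Series → Q common, losses add: H = Σh = 14.71 m

H ≈ 14.7 m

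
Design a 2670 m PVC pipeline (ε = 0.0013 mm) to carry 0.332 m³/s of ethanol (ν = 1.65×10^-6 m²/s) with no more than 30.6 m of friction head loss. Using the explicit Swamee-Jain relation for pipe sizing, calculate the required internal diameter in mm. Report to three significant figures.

D ≈ 403 mm

Swamee-Jain (Type III): D = 0.66·[ε^1.25·(LQ²/(gh_f))^4.75 + ν·Q^9.4·(L/(gh_f))^5.2]^0.04
LQ²/(gh_f) = 0.9804; L/(gh_f) = 8.894
Term 1 = ε^1.25·(…)^4.75 = 4.00×10^-8; Term 2 = ν·Q^9.4·(…)^5.2 = 4.48×10^-6
D = 0.66·(4.00×10^-8 + 4.48×10^-6)^0.04 = 0.4034 m = 403 mm
Check: V = 2.60 m/s, Re = 6.35×10^5, f = 0.01261, h_f = 28.7 m ≈ 30.6 m ✓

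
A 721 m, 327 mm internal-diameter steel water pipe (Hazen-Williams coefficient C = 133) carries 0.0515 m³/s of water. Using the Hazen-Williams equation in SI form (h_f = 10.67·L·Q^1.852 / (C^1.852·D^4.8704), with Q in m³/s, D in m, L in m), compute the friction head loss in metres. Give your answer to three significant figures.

h_f ≈ 0.854 m

h_f = 10.67·721·0.0515^1.852 / (133^1.852·0.327^4.8704) = 0.8538 m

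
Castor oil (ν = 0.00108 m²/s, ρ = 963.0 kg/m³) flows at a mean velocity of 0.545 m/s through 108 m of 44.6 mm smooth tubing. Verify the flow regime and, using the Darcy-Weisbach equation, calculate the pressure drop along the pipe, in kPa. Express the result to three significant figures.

Re = VD/ν = 0.545·0.04460/0.00108 = 22.5 → laminar (Re < 2300)
f = 64/Re = 2.844
h_f = f(L/D)V²/(2g) = 2.844·(108/0.04460)·0.545²/(2·9.81) = 104.2 m
Δp = ρg·h_f = 963.0·9.81·104.2 = 984.8 kPa

Δp ≈ 985 kPa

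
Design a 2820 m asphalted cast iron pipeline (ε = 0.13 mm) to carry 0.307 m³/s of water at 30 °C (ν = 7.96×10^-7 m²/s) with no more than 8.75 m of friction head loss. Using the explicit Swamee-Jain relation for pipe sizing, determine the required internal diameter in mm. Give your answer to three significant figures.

Swamee-Jain (Type III): D = 0.66·[ε^1.25·(LQ²/(gh_f))^4.75 + ν·Q^9.4·(L/(gh_f))^5.2]^0.04
LQ²/(gh_f) = 3.096; L/(gh_f) = 32.85
Term 1 = ε^1.25·(…)^4.75 = 0.00298; Term 2 = ν·Q^9.4·(…)^5.2 = 9.25×10^-4
D = 0.66·(0.00298 + 9.25×10^-4)^0.04 = 0.5287 m = 529 mm
Check: V = 1.40 m/s, Re = 9.29×10^5, f = 0.01531, h_f = 8.14 m ≈ 8.75 m ✓

D ≈ 529 mm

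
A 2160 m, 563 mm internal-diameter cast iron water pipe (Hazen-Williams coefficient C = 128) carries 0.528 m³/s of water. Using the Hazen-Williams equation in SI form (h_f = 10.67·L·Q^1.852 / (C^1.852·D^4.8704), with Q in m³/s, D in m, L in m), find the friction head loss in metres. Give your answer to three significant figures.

h_f = 10.67·2160·0.528^1.852 / (128^1.852·0.563^4.8704) = 14.50 m

h_f ≈ 14.5 m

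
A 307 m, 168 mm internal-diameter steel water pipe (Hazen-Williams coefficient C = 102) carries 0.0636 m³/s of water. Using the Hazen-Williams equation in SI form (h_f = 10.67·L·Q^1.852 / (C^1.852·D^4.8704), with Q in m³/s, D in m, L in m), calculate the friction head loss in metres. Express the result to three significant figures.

h_f ≈ 22.5 m

h_f = 10.67·307·0.0636^1.852 / (102^1.852·0.168^4.8704) = 22.51 m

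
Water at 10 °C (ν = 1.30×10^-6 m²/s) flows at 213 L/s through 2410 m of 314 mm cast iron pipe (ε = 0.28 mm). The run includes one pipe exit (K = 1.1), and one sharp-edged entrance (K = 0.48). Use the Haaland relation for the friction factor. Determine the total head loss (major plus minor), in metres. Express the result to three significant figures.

V = 4Q/(πD²) = 2.751 m/s; V²/2g = 0.3856 m
Re = 6.64×10^5, ε/D = 8.92×10^-4 → f = 0.01957 (Haaland)
Major: h_f = f(L/D)·V²/2g = 0.01957·7675·0.3856 = 57.92 m
Minor: ΣK = 1.58; h_m = ΣK·V²/2g = 0.6093 m
Total H_L = 57.92 + 0.6093 = 58.52 m

H_L ≈ 58.5 m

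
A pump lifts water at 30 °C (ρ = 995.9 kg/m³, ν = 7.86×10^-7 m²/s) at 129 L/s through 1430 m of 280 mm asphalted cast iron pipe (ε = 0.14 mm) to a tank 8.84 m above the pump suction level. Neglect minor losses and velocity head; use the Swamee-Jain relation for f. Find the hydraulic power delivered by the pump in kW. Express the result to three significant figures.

P_hyd ≈ 36.3 kW

V = 4Q/(πD²) = 2.095 m/s; Re = 7.46×10^5; ε/D = 5.00×10^-4; f = 0.01747
h_f = f(L/D)V²/2g = 19.96 m
Total head H = z + h_f = 8.84 + 19.96 = 28.80 m
P_hyd = ρgQH = 995.9·9.81·0.129·28.80 = 36.30 kW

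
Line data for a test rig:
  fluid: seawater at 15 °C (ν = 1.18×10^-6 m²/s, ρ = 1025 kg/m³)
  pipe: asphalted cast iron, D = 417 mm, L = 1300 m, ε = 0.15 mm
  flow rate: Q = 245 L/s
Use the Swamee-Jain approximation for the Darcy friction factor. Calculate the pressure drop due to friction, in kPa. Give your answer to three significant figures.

V = 4Q/(πD²) = 4·0.245/(π·0.417²) = 1.794 m/s
Re = VD/ν = 1.794·0.417/1.18×10^-6 = 6.34×10^5 → turbulent
ε/D = 0.15/417 = 3.60×10^-4
Swamee-Jain: f = 0.01660
h_f = f(L/D)V²/(2g) = 0.01660·(1300/0.417)·1.794²/(2·9.81) = 8.489 m
Δp = ρg·h_f = 1025·9.81·8.489 = 85.36 kPa

Δp ≈ 85.4 kPa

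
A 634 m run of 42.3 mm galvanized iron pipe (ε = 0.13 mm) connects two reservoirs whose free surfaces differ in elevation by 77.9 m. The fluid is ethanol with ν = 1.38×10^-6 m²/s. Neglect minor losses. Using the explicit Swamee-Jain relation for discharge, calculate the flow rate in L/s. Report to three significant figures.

Swamee-Jain (Type II): Q = -0.965·√(gD⁵h_f/L)·ln[ε/(3.7D) + √(3.17ν²L/(gD³h_f))]
√(gD⁵h_f/L) = √(9.81·0.0423⁵·77.9/634) = 4.040×10^-4
ε/(3.7D) = 8.31×10^-4; √(3.17ν²L/(gD³h_f)) = 2.57×10^-4
Q = -0.965·4.040×10^-4·ln(0.001088) = 0.002660 m³/s
Check: V = 1.89 m/s, Re = 5.80×10^4, f = 0.02876, h_f = 78.7 m ≈ 77.9 m ✓

Q ≈ 2.66 L/s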